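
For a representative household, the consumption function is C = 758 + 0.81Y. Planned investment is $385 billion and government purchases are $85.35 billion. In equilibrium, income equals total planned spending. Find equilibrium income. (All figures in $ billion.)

Y = 6465

Y = C + I + G = 758 + 0.81Y + 385 + 85.35
Y − 0.81Y = 1228.35
0.19Y = 1228.35, so Y = 1228.35/0.19 = 6465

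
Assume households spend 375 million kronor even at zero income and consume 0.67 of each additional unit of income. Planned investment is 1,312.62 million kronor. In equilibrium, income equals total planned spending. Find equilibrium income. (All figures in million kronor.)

Y = C + I = 375 + 0.67Y + 1312.62
Y − 0.67Y = 1687.62
0.33Y = 1687.62, so Y = 1687.62/0.33 = 5114

Y = 5114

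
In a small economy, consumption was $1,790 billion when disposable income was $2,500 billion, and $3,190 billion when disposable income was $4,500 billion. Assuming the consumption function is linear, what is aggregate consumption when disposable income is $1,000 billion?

C = 740

MPC = (3190 − 1790)/(4500 − 2500) = 1400/2000 = 0.7
a = 1790 − 0.7(2500) = 1790 − 1750 = 40
C = 40 + 0.7(1000) = 40 + 700 = 740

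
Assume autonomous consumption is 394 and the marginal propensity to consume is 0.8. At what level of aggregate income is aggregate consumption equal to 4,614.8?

Y = 5276

394 + 0.8Y = 4614.8
0.8Y = 4220.8, so Y = 4220.8/0.8 = 5276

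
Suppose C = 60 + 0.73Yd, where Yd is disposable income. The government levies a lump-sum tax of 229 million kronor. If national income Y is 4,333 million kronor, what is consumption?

C = 3055.92

Yd = Y − T = 4333 − 229 = 4104
C = 60 + 0.73(4104) = 60 + 2995.92 = 3055.92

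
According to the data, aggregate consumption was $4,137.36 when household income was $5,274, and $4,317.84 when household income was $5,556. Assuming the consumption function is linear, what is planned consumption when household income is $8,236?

C = 6033.04

MPC = (4317.84 − 4137.36)/(5556 − 5274) = 180.48/282 = 0.64
a = 4137.36 − 0.64(5274) = 4137.36 − 3375.36 = 762
C = 762 + 0.64(8236) = 762 + 5271.04 = 6033.04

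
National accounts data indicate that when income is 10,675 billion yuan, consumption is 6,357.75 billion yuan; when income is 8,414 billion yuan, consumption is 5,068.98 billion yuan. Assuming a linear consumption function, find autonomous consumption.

a = 273

MPC = ΔC/ΔY = (6357.75 − 5068.98)/(10675 − 8414) = 1288.77/2261 = 0.57
a = C − MPC·Y = 5068.98 − 0.57(8414) = 5068.98 − 4795.98 = 273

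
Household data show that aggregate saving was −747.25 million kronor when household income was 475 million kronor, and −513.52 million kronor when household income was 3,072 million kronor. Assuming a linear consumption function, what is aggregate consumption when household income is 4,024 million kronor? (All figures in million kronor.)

C = 4451.84

MPS = ΔS/ΔY = (-513.52 − (-747.25))/(3072 − 475) = 233.73/2597 = 0.09
MPC = 1 − MPS = 0.91
Autonomous saving = -747.25 − 0.09(475) = -790, so a = 790
C = 790 + 0.91(4024) = 790 + 3661.84 = 4451.84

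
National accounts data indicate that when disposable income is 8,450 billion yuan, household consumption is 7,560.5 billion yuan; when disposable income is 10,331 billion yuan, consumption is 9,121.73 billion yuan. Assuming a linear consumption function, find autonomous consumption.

MPC = ΔC/ΔY = (9121.73 − 7560.5)/(10331 − 8450) = 1561.23/1881 = 0.83
a = C − MPC·Y = 7560.5 − 0.83(8450) = 7560.5 − 7013.5 = 547

a = 547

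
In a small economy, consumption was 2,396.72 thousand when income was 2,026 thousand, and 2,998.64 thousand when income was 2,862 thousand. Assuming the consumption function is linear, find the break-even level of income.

MPC = (2998.64 − 2396.72)/(2862 − 2026) = 601.92/836 = 0.72
a = 2396.72 − 0.72(2026) = 2396.72 − 1458.72 = 938
Break-even: Y = a/(1−MPC) = 938/0.28 = 3350

Y = 3350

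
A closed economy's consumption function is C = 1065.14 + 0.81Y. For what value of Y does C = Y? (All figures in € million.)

At break-even, C = Y: 1065.14 + 0.81Y = Y
0.19Y = 1065.14, so Y = 1065.14/0.19 = 5606

Y = 5606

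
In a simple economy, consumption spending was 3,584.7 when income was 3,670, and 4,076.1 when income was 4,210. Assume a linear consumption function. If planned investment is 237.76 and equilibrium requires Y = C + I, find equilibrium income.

MPC = (4076.1 − 3584.7)/(4210 − 3670) = 491.4/540 = 0.91
a = 3584.7 − 0.91(3670) = 245
Equilibrium: Y = 245 + 0.91Y + 237.76
0.09Y = 482.76, so Y = 482.76/0.09 = 5364

Y = 5364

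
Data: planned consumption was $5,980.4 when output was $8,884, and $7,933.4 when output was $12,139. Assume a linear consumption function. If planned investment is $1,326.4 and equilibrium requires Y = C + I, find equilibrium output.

MPC = (7933.4 − 5980.4)/(12139 − 8884) = 1953/3255 = 0.6
a = 5980.4 − 0.6(8884) = 650
Equilibrium: Y = 650 + 0.6Y + 1326.4
0.4Y = 1976.4, so Y = 1976.4/0.4 = 4941

Y = 4941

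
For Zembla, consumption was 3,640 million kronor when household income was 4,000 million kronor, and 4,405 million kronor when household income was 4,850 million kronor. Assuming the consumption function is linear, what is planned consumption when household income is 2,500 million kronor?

C = 2290

MPC = (4405 − 3640)/(4850 − 4000) = 765/850 = 0.9
a = 3640 − 0.9(4000) = 3640 − 3600 = 40
C = 40 + 0.9(2500) = 40 + 2250 = 2290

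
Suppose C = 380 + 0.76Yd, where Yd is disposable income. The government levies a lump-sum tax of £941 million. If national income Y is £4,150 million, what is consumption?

C = 2818.84

Yd = Y − T = 4150 − 941 = 3209
C = 380 + 0.76(3209) = 380 + 2438.84 = 2818.84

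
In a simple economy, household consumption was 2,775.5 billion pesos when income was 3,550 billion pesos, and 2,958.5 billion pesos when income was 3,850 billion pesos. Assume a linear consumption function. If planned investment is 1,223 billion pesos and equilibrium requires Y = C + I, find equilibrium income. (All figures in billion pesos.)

Y = 4700

MPC = (2958.5 − 2775.5)/(3850 − 3550) = 183/300 = 0.61
a = 2775.5 − 0.61(3550) = 610
Equilibrium: Y = 610 + 0.61Y + 1223
0.39Y = 1833, so Y = 1833/0.39 = 4700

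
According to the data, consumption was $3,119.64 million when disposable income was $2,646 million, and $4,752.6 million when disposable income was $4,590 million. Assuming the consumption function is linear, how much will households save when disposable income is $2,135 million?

S = -555.4

MPC = (4752.6 − 3119.64)/(4590 − 2646) = 1632.96/1944 = 0.84
a = 3119.64 − 0.84(2646) = 3119.64 − 2222.64 = 897
C = 897 + 0.84(2135) = 2690.4
S = 2135 − 2690.4 = -555.4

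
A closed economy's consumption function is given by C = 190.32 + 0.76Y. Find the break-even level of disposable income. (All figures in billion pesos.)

Y = 793

At break-even, C = Y: 190.32 + 0.76Y = Y
0.24Y = 190.32, so Y = 190.32/0.24 = 793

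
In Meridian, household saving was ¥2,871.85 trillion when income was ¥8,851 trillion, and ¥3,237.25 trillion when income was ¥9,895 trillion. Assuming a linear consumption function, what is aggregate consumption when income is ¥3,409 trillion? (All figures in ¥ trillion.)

MPS = ΔS/ΔY = (3237.25 − 2871.85)/(9895 − 8851) = 365.4/1044 = 0.35
MPC = 1 − MPS = 0.65
Autonomous saving = 2871.85 − 0.35(8851) = -226, so a = 226
C = 226 + 0.65(3409) = 226 + 2215.85 = 2441.85

C = 2441.85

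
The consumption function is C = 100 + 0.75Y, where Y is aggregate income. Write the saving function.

S = Y − C = Y − (100 + 0.75Y) = -100 + (1 − 0.75)Y

S = -100 + 0.25Y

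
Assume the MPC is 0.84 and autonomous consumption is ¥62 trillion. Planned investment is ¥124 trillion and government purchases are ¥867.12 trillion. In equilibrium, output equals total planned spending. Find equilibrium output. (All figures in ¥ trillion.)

Y = 6582

Y = C + I + G = 62 + 0.84Y + 124 + 867.12
Y − 0.84Y = 1053.12
0.16Y = 1053.12, so Y = 1053.12/0.16 = 6582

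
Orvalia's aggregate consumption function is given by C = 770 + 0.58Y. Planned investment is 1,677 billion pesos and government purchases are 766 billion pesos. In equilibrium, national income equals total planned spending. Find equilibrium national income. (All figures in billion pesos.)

Y = 7650

Y = C + I + G = 770 + 0.58Y + 1677 + 766
Y − 0.58Y = 3213
0.42Y = 3213, so Y = 3213/0.42 = 7650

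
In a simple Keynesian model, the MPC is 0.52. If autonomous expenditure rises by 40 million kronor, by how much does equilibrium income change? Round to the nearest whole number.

The multiplier is 1/(1 − MPC) = 1/0.48.
ΔY = 40/0.48 = 83.33 ≈ 83

ΔY ≈ 83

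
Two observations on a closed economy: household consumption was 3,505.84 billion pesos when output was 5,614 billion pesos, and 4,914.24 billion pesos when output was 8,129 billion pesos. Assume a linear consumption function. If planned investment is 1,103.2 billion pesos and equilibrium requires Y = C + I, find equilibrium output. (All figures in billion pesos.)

Y = 3330

MPC = (4914.24 − 3505.84)/(8129 − 5614) = 1408.4/2515 = 0.56
a = 3505.84 − 0.56(5614) = 362
Equilibrium: Y = 362 + 0.56Y + 1103.2
0.44Y = 1465.2, so Y = 1465.2/0.44 = 3330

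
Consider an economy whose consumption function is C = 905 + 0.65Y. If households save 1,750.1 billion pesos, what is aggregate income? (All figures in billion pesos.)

Y = 7586

S = Y − C = -905 + 0.35Y
-905 + 0.35Y = 1750.1, so 0.35Y = 2655.1 and Y = 7586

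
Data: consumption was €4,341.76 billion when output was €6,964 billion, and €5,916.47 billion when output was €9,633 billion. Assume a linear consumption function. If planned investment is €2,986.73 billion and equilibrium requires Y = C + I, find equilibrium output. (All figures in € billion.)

MPC = (5916.47 − 4341.76)/(9633 − 6964) = 1574.71/2669 = 0.59
a = 4341.76 − 0.59(6964) = 233
Equilibrium: Y = 233 + 0.59Y + 2986.73
0.41Y = 3219.73, so Y = 3219.73/0.41 = 7853

Y = 7853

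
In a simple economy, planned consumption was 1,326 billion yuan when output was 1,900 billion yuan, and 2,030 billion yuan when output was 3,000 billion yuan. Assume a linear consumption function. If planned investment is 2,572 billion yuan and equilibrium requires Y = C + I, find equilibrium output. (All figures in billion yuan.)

Y = 7450

MPC = (2030 − 1326)/(3000 − 1900) = 704/1100 = 0.64
a = 1326 − 0.64(1900) = 110
Equilibrium: Y = 110 + 0.64Y + 2572
0.36Y = 2682, so Y = 2682/0.36 = 7450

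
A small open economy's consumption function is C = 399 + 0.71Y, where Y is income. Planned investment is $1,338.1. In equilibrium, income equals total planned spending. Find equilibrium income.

Y = C + I = 399 + 0.71Y + 1338.1
Y − 0.71Y = 1737.1
0.29Y = 1737.1, so Y = 1737.1/0.29 = 5990

Y = 5990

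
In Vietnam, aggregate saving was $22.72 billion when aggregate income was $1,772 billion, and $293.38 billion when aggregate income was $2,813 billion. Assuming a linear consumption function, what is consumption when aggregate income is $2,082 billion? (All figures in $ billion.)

C = 1978.68

MPS = ΔS/ΔY = (293.38 − 22.72)/(2813 − 1772) = 270.66/1041 = 0.26
MPC = 1 − MPS = 0.74
Autonomous saving = 22.72 − 0.26(1772) = -438, so a = 438
C = 438 + 0.74(2082) = 438 + 1540.68 = 1978.68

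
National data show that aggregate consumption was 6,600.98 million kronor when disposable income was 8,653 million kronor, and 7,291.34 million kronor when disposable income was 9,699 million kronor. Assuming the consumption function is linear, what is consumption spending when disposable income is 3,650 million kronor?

C = 3299

MPC = (7291.34 − 6600.98)/(9699 − 8653) = 690.36/1046 = 0.66
a = 6600.98 − 0.66(8653) = 6600.98 − 5710.98 = 890
C = 890 + 0.66(3650) = 890 + 2409 = 3299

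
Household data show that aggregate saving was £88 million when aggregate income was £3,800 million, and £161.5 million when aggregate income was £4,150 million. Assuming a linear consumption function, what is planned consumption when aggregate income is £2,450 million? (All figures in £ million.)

MPS = ΔS/ΔY = (161.5 − 88)/(4150 − 3800) = 73.5/350 = 0.21
MPC = 1 − MPS = 0.79
Autonomous saving = 88 − 0.21(3800) = -710, so a = 710
C = 710 + 0.79(2450) = 710 + 1935.5 = 2645.5

C = 2645.5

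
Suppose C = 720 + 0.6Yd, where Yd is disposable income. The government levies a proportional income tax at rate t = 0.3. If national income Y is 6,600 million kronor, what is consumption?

Yd = (1 − 0.3)(6600) = 0.7(6600) = 4620
C = 720 + 0.6(4620) = 720 + 2772 = 3492

C = 3492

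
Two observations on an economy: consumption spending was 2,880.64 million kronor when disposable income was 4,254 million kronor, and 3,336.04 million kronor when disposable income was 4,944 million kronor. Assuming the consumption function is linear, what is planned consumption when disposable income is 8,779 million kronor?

C = 5867.14

MPC = (3336.04 − 2880.64)/(4944 − 4254) = 455.4/690 = 0.66
a = 2880.64 − 0.66(4254) = 2880.64 − 2807.64 = 73
C = 73 + 0.66(8779) = 73 + 5794.14 = 5867.14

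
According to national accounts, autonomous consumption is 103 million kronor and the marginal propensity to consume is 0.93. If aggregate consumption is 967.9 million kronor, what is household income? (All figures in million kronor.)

103 + 0.93Y = 967.9
0.93Y = 864.9, so Y = 864.9/0.93 = 930

Y = 930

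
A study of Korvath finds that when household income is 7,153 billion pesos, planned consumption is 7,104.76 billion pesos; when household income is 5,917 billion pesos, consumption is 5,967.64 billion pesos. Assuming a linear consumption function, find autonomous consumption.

a = 524

MPC = ΔC/ΔY = (7104.76 − 5967.64)/(7153 − 5917) = 1137.12/1236 = 0.92
a = C − MPC·Y = 5967.64 − 0.92(5917) = 5967.64 − 5443.64 = 524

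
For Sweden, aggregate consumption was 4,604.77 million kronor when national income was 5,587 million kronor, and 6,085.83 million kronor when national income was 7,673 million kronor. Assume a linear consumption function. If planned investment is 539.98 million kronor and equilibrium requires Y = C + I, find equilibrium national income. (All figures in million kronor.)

Y = 4062

MPC = (6085.83 − 4604.77)/(7673 − 5587) = 1481.06/2086 = 0.71
a = 4604.77 − 0.71(5587) = 638
Equilibrium: Y = 638 + 0.71Y + 539.98
0.29Y = 1177.98, so Y = 1177.98/0.29 = 4062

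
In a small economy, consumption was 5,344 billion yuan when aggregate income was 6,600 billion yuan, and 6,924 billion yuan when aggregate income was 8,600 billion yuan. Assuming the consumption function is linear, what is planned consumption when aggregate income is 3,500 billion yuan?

C = 2895

MPC = (6924 − 5344)/(8600 − 6600) = 1580/2000 = 0.79
a = 5344 − 0.79(6600) = 5344 − 5214 = 130
C = 130 + 0.79(3500) = 130 + 2765 = 2895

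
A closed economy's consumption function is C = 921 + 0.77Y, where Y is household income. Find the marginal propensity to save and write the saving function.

MPS = 0.23; S = -921 + 0.23Y

MPS = 1 − MPC = 1 − 0.77 = 0.23
S = Y − C = -921 + 0.23Y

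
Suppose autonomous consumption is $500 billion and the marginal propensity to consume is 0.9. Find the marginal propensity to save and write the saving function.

MPS = 0.1; S = -500 + 0.1Y

MPS = 1 − MPC = 1 − 0.9 = 0.1
S = Y − C = -500 + 0.1Y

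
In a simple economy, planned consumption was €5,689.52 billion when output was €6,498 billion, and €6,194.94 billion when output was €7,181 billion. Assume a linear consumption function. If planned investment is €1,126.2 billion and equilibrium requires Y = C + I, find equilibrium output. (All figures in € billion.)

Y = 7720

MPC = (6194.94 − 5689.52)/(7181 − 6498) = 505.42/683 = 0.74
a = 5689.52 − 0.74(6498) = 881
Equilibrium: Y = 881 + 0.74Y + 1126.2
0.26Y = 2007.2, so Y = 2007.2/0.26 = 7720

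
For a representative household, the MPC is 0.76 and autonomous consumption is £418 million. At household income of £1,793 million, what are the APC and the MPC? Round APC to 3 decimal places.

MPC = 0.76 (the slope of the consumption function)
C = 418 + 0.76(1793) = 1780.68, so APC = 1780.68/1793 = 0.993

APC = 0.993; MPC = 0.76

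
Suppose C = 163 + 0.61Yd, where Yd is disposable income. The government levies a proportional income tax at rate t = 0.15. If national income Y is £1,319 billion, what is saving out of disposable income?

S = 274.2485

Yd = (1 − 0.15)(1319) = 0.85(1319) = 1121.15
C = 163 + 0.61(1121.15) = 163 + 683.9015 = 846.9015
S = Yd − C = 1121.15 − 846.9015 = 274.2485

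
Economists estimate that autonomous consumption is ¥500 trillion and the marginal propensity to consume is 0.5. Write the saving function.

S = -500 + 0.5Y

S = Y − C = Y − (500 + 0.5Y) = -500 + (1 − 0.5)Y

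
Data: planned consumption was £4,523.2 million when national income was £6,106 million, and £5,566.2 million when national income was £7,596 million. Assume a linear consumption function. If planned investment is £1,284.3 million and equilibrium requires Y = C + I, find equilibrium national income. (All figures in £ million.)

MPC = (5566.2 − 4523.2)/(7596 − 6106) = 1043/1490 = 0.7
a = 4523.2 − 0.7(6106) = 249
Equilibrium: Y = 249 + 0.7Y + 1284.3
0.3Y = 1533.3, so Y = 1533.3/0.3 = 5111

Y = 5111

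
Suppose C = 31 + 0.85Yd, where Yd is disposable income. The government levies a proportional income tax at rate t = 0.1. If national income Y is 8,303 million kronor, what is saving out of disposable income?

Yd = (1 − 0.1)(8303) = 0.9(8303) = 7472.7
C = 31 + 0.85(7472.7) = 31 + 6351.795 = 6382.795
S = Yd − C = 7472.7 − 6382.795 = 1089.905

S = 1089.905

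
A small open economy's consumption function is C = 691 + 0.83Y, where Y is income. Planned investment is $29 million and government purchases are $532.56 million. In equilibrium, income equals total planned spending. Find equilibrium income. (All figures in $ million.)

Y = 7368

Y = C + I + G = 691 + 0.83Y + 29 + 532.56
Y − 0.83Y = 1252.56
0.17Y = 1252.56, so Y = 1252.56/0.17 = 7368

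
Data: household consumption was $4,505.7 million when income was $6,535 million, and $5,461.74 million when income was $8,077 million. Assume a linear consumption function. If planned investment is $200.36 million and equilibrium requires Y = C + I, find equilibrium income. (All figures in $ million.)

Y = 1722

MPC = (5461.74 − 4505.7)/(8077 − 6535) = 956.04/1542 = 0.62
a = 4505.7 − 0.62(6535) = 454
Equilibrium: Y = 454 + 0.62Y + 200.36
0.38Y = 654.36, so Y = 654.36/0.38 = 1722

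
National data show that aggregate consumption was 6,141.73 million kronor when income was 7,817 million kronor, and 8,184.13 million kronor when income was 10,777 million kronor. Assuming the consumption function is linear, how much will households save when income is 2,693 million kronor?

S = 86.83

MPC = (8184.13 − 6141.73)/(10777 − 7817) = 2042.4/2960 = 0.69
a = 6141.73 − 0.69(7817) = 6141.73 − 5393.73 = 748
C = 748 + 0.69(2693) = 2606.17
S = 2693 − 2606.17 = 86.83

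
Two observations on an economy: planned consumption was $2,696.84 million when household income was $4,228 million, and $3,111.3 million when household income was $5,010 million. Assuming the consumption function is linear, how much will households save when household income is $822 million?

MPC = (3111.3 − 2696.84)/(5010 − 4228) = 414.46/782 = 0.53
a = 2696.84 − 0.53(4228) = 2696.84 − 2240.84 = 456
C = 456 + 0.53(822) = 891.66
S = 822 − 891.66 = -69.66

S = -69.66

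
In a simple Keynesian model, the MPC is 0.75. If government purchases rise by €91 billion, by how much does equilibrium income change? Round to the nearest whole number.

The multiplier is 1/(1 − MPC) = 1/0.25.
ΔY = 91/0.25 = 364.00 ≈ 364

ΔY ≈ 364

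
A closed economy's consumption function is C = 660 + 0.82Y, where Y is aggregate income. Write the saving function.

S = -660 + 0.18Y

S = Y − C = Y − (660 + 0.82Y) = -660 + (1 − 0.82)Y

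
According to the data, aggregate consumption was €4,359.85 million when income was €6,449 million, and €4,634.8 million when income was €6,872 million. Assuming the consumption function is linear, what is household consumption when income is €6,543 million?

MPC = (4634.8 − 4359.85)/(6872 − 6449) = 274.95/423 = 0.65
a = 4359.85 − 0.65(6449) = 4359.85 − 4191.85 = 168
C = 168 + 0.65(6543) = 168 + 4252.95 = 4420.95

C = 4420.95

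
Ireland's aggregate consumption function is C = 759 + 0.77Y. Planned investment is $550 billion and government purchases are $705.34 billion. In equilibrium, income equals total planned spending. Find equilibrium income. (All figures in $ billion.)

Y = C + I + G = 759 + 0.77Y + 550 + 705.34
Y − 0.77Y = 2014.34
0.23Y = 2014.34, so Y = 2014.34/0.23 = 8758

Y = 8758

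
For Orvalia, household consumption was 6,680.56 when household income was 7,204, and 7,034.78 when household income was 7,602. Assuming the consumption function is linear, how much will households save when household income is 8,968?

MPC = (7034.78 − 6680.56)/(7602 − 7204) = 354.22/398 = 0.89
a = 6680.56 − 0.89(7204) = 6680.56 − 6411.56 = 269
C = 269 + 0.89(8968) = 8250.52
S = 8968 − 8250.52 = 717.48

S = 717.48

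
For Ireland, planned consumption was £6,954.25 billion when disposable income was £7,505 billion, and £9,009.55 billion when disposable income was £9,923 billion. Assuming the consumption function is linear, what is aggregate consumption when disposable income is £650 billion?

C = 1127.5

MPC = (9009.55 − 6954.25)/(9923 − 7505) = 2055.3/2418 = 0.85
a = 6954.25 − 0.85(7505) = 6954.25 − 6379.25 = 575
C = 575 + 0.85(650) = 575 + 552.5 = 1127.5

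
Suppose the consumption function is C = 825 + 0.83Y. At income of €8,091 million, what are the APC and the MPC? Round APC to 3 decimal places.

MPC = 0.83 (the slope of the consumption function)
C = 825 + 0.83(8091) = 7540.53, so APC = 7540.53/8091 = 0.932

APC = 0.932; MPC = 0.83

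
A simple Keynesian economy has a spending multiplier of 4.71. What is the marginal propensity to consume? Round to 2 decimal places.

k = 1/(1 − MPC), so 1 − MPC = 1/k = 1/4.71 = 0.2123
MPC = 1 − 0.2123 = 0.79

MPC = 0.79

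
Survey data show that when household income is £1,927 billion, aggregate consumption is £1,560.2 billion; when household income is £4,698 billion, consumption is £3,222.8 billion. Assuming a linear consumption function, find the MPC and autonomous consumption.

MPC = 0.6; a = 404

MPC = ΔC/ΔY = (3222.8 − 1560.2)/(4698 − 1927) = 1662.6/2771 = 0.6
a = C − MPC·Y = 1560.2 − 0.6(1927) = 1560.2 − 1156.2 = 404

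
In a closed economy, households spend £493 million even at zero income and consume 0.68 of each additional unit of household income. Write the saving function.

S = Y − C = Y − (493 + 0.68Y) = -493 + (1 − 0.68)Y

S = -493 + 0.32Y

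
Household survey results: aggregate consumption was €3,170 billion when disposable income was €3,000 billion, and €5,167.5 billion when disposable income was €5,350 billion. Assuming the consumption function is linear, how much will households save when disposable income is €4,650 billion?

S = 77.5

MPC = (5167.5 − 3170)/(5350 − 3000) = 1997.5/2350 = 0.85
a = 3170 − 0.85(3000) = 3170 − 2550 = 620
C = 620 + 0.85(4650) = 4572.5
S = 4650 − 4572.5 = 77.5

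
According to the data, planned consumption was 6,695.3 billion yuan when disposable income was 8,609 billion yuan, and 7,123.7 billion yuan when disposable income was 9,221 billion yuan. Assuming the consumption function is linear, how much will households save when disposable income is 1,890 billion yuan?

MPC = (7123.7 − 6695.3)/(9221 − 8609) = 428.4/612 = 0.7
a = 6695.3 − 0.7(8609) = 6695.3 − 6026.3 = 669
C = 669 + 0.7(1890) = 1992
S = 1890 − 1992 = -102

S = -102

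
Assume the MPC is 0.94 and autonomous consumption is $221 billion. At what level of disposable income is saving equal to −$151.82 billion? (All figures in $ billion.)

S = Y − C = -221 + 0.06Y
-221 + 0.06Y = -151.82, so 0.06Y = 69.18 and Y = 1153

Y = 1153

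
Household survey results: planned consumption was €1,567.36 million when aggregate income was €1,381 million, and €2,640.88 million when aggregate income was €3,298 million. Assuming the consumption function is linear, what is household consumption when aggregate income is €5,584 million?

C = 3921.04

MPC = (2640.88 − 1567.36)/(3298 − 1381) = 1073.52/1917 = 0.56
a = 1567.36 − 0.56(1381) = 1567.36 − 773.36 = 794
C = 794 + 0.56(5584) = 794 + 3127.04 = 3921.04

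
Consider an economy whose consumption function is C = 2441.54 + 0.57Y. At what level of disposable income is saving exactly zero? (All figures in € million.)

Y = 5678

At break-even, C = Y: 2441.54 + 0.57Y = Y
0.43Y = 2441.54, so Y = 2441.54/0.43 = 5678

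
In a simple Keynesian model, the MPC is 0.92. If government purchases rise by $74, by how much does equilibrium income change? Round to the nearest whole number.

ΔY ≈ 925

The multiplier is 1/(1 − MPC) = 1/0.08.
ΔY = 74/0.08 = 925.00 ≈ 925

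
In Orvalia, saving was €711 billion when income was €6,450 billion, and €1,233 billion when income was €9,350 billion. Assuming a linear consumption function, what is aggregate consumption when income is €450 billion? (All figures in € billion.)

C = 819

MPS = ΔS/ΔY = (1233 − 711)/(9350 − 6450) = 522/2900 = 0.18
MPC = 1 − MPS = 0.82
Autonomous saving = 711 − 0.18(6450) = -450, so a = 450
C = 450 + 0.82(450) = 450 + 369 = 819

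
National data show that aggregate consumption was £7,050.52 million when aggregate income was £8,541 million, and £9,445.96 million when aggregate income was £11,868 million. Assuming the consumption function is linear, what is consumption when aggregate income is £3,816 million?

MPC = (9445.96 − 7050.52)/(11868 − 8541) = 2395.44/3327 = 0.72
a = 7050.52 − 0.72(8541) = 7050.52 − 6149.52 = 901
C = 901 + 0.72(3816) = 901 + 2747.52 = 3648.52

C = 3648.52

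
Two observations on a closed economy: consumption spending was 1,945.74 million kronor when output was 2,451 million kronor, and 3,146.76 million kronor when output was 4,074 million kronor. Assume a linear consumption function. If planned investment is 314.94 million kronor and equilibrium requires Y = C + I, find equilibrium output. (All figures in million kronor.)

Y = 1719

MPC = (3146.76 − 1945.74)/(4074 − 2451) = 1201.02/1623 = 0.74
a = 1945.74 − 0.74(2451) = 132
Equilibrium: Y = 132 + 0.74Y + 314.94
0.26Y = 446.94, so Y = 446.94/0.26 = 1719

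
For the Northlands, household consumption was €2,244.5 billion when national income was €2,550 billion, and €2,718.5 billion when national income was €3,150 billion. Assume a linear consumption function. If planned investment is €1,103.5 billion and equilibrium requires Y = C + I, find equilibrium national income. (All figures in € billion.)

MPC = (2718.5 − 2244.5)/(3150 − 2550) = 474/600 = 0.79
a = 2244.5 − 0.79(2550) = 230
Equilibrium: Y = 230 + 0.79Y + 1103.5
0.21Y = 1333.5, so Y = 1333.5/0.21 = 6350

Y = 6350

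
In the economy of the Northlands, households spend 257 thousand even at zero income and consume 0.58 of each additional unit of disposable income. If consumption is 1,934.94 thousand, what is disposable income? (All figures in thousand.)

257 + 0.58Y = 1934.94
0.58Y = 1677.94, so Y = 1677.94/0.58 = 2893

Y = 2893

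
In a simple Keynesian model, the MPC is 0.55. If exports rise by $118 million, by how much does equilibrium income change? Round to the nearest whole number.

ΔY ≈ 262

The multiplier is 1/(1 − MPC) = 1/0.45.
ΔY = 118/0.45 = 262.22 ≈ 262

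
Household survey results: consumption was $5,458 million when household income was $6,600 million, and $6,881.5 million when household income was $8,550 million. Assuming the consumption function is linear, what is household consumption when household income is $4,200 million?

MPC = (6881.5 − 5458)/(8550 − 6600) = 1423.5/1950 = 0.73
a = 5458 − 0.73(6600) = 5458 − 4818 = 640
C = 640 + 0.73(4200) = 640 + 3066 = 3706

C = 3706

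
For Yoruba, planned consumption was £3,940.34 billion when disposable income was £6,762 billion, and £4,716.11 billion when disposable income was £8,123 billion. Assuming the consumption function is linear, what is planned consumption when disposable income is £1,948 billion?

MPC = (4716.11 − 3940.34)/(8123 − 6762) = 775.77/1361 = 0.57
a = 3940.34 − 0.57(6762) = 3940.34 − 3854.34 = 86
C = 86 + 0.57(1948) = 86 + 1110.36 = 1196.36

C = 1196.36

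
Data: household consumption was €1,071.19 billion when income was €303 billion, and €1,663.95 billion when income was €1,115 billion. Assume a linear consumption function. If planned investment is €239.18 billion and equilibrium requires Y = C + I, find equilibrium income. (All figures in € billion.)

MPC = (1663.95 − 1071.19)/(1115 − 303) = 592.76/812 = 0.73
a = 1071.19 − 0.73(303) = 850
Equilibrium: Y = 850 + 0.73Y + 239.18
0.27Y = 1089.18, so Y = 1089.18/0.27 = 4034

Y = 4034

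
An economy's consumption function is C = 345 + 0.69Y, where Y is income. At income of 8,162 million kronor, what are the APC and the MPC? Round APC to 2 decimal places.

MPC = 0.69 (the slope of the consumption function)
C = 345 + 0.69(8162) = 5976.78, so APC = 5976.78/8162 = 0.73

APC = 0.73; MPC = 0.69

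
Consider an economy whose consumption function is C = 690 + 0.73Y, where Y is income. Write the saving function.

S = -690 + 0.27Y

S = Y − C = Y − (690 + 0.73Y) = -690 + (1 − 0.73)Y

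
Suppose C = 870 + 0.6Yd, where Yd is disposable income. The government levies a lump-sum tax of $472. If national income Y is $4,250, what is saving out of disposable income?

Yd = Y − T = 4250 − 472 = 3778
C = 870 + 0.6(3778) = 870 + 2266.8 = 3136.8
S = Yd − C = 3778 − 3136.8 = 641.2

S = 641.2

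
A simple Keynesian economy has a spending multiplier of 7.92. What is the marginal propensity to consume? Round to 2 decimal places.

k = 1/(1 − MPC), so 1 − MPC = 1/k = 1/7.92 = 0.1263
MPC = 1 − 0.1263 = 0.87

MPC = 0.87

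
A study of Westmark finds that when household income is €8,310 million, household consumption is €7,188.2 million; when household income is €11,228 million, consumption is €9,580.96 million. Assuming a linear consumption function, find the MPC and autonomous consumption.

MPC = ΔC/ΔY = (9580.96 − 7188.2)/(11228 − 8310) = 2392.76/2918 = 0.82
a = C − MPC·Y = 7188.2 − 0.82(8310) = 7188.2 − 6814.2 = 374

MPC = 0.82; a = 374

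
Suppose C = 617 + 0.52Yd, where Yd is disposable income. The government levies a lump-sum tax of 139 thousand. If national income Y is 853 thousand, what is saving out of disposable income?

S = -274.28

Yd = Y − T = 853 − 139 = 714
C = 617 + 0.52(714) = 617 + 371.28 = 988.28
S = Yd − C = 714 − 988.28 = -274.28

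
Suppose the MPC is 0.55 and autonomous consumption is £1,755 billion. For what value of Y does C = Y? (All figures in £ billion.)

Y = 3900

At break-even, C = Y: 1755 + 0.55Y = Y
0.45Y = 1755, so Y = 1755/0.45 = 3900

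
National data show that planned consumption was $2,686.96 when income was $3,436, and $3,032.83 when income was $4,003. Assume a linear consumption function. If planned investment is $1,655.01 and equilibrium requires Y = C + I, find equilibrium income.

MPC = (3032.83 − 2686.96)/(4003 − 3436) = 345.87/567 = 0.61
a = 2686.96 − 0.61(3436) = 591
Equilibrium: Y = 591 + 0.61Y + 1655.01
0.39Y = 2246.01, so Y = 2246.01/0.39 = 5759

Y = 5759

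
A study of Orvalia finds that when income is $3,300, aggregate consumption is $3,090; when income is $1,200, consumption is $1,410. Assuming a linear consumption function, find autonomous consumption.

MPC = ΔC/ΔY = (3090 − 1410)/(3300 − 1200) = 1680/2100 = 0.8
a = C − MPC·Y = 1410 − 0.8(1200) = 1410 − 960 = 450

a = 450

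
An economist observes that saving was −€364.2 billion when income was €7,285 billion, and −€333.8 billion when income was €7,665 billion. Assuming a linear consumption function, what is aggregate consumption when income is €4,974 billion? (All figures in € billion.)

C = 5523.08

MPS = ΔS/ΔY = (-333.8 − (-364.2))/(7665 − 7285) = 30.4/380 = 0.08
MPC = 1 − MPS = 0.92
Autonomous saving = -364.2 − 0.08(7285) = -947, so a = 947
C = 947 + 0.92(4974) = 947 + 4576.08 = 5523.08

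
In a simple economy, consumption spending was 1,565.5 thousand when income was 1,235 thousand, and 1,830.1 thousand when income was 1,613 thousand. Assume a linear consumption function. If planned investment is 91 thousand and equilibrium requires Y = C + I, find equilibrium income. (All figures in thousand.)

MPC = (1830.1 − 1565.5)/(1613 − 1235) = 264.6/378 = 0.7
a = 1565.5 − 0.7(1235) = 701
Equilibrium: Y = 701 + 0.7Y + 91
0.3Y = 792, so Y = 792/0.3 = 2640

Y = 2640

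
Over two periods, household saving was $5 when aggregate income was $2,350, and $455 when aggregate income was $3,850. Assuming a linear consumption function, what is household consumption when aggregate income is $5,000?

C = 4200

MPS = ΔS/ΔY = (455 − 5)/(3850 − 2350) = 450/1500 = 0.3
MPC = 1 − MPS = 0.7
Autonomous saving = 5 − 0.3(2350) = -700, so a = 700
C = 700 + 0.7(5000) = 700 + 3500 = 4200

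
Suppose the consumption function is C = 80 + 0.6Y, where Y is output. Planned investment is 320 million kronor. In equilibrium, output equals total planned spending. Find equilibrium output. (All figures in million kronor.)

Y = 1000

Y = C + I = 80 + 0.6Y + 320
Y − 0.6Y = 400
0.4Y = 400, so Y = 400/0.4 = 1000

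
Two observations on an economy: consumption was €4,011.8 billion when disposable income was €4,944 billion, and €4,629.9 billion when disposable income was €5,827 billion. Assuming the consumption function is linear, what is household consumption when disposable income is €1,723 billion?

C = 1757.1

MPC = (4629.9 − 4011.8)/(5827 − 4944) = 618.1/883 = 0.7
a = 4011.8 − 0.7(4944) = 4011.8 − 3460.8 = 551
C = 551 + 0.7(1723) = 551 + 1206.1 = 1757.1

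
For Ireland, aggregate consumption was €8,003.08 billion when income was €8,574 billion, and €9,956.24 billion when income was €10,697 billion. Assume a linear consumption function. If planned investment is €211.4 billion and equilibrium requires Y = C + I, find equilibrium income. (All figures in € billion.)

MPC = (9956.24 − 8003.08)/(10697 − 8574) = 1953.16/2123 = 0.92
a = 8003.08 − 0.92(8574) = 115
Equilibrium: Y = 115 + 0.92Y + 211.4
0.08Y = 326.4, so Y = 326.4/0.08 = 4080

Y = 4080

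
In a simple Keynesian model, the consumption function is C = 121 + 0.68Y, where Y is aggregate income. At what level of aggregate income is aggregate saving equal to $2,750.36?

S = Y − C = -121 + 0.32Y
-121 + 0.32Y = 2750.36, so 0.32Y = 2871.36 and Y = 8973

Y = 8973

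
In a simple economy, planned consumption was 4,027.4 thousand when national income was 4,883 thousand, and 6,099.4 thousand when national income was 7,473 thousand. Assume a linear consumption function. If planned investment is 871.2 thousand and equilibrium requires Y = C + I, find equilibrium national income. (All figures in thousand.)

MPC = (6099.4 − 4027.4)/(7473 − 4883) = 2072/2590 = 0.8
a = 4027.4 − 0.8(4883) = 121
Equilibrium: Y = 121 + 0.8Y + 871.2
0.2Y = 992.2, so Y = 992.2/0.2 = 4961

Y = 4961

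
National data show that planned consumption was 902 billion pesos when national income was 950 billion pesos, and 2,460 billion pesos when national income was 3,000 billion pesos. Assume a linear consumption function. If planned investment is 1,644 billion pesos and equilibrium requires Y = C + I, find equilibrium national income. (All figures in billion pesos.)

Y = 7600

MPC = (2460 − 902)/(3000 − 950) = 1558/2050 = 0.76
a = 902 − 0.76(950) = 180
Equilibrium: Y = 180 + 0.76Y + 1644
0.24Y = 1824, so Y = 1824/0.24 = 7600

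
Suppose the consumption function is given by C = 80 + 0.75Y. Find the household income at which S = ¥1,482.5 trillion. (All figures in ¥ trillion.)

Y = 6250

S = Y − C = -80 + 0.25Y
-80 + 0.25Y = 1482.5, so 0.25Y = 1562.5 and Y = 6250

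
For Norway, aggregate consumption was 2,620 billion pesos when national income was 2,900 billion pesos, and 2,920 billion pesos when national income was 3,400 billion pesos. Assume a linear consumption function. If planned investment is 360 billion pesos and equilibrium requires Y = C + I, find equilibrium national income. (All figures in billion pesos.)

MPC = (2920 − 2620)/(3400 − 2900) = 300/500 = 0.6
a = 2620 − 0.6(2900) = 880
Equilibrium: Y = 880 + 0.6Y + 360
0.4Y = 1240, so Y = 1240/0.4 = 3100

Y = 3100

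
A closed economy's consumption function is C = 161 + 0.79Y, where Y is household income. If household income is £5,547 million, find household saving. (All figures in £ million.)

S = 1003.87

C = 161 + 0.79(5547) = 161 + 4382.13 = 4543.13
S = Y − C = 5547 − 4543.13 = 1003.87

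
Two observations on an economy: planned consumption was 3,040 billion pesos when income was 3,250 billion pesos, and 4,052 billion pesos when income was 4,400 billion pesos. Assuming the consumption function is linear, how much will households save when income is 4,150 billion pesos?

MPC = (4052 − 3040)/(4400 − 3250) = 1012/1150 = 0.88
a = 3040 − 0.88(3250) = 3040 − 2860 = 180
C = 180 + 0.88(4150) = 3832
S = 4150 − 3832 = 318

S = 318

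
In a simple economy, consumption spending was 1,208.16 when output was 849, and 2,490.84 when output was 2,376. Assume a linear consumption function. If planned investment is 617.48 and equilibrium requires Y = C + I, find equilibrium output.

MPC = (2490.84 − 1208.16)/(2376 − 849) = 1282.68/1527 = 0.84
a = 1208.16 − 0.84(849) = 495
Equilibrium: Y = 495 + 0.84Y + 617.48
0.16Y = 1112.48, so Y = 1112.48/0.16 = 6953

Y = 6953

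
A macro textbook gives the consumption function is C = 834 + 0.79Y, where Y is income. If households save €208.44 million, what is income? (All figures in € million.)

S = Y − C = -834 + 0.21Y
-834 + 0.21Y = 208.44, so 0.21Y = 1042.44 and Y = 4964

Y = 4964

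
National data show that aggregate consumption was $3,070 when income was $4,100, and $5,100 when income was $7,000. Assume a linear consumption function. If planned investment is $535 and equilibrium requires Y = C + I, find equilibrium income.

Y = 2450

MPC = (5100 − 3070)/(7000 − 4100) = 2030/2900 = 0.7
a = 3070 − 0.7(4100) = 200
Equilibrium: Y = 200 + 0.7Y + 535
0.3Y = 735, so Y = 735/0.3 = 2450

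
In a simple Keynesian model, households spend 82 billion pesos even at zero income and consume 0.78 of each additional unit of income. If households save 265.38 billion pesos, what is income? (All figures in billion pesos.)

Y = 1579

S = Y − C = -82 + 0.22Y
-82 + 0.22Y = 265.38, so 0.22Y = 347.38 and Y = 1579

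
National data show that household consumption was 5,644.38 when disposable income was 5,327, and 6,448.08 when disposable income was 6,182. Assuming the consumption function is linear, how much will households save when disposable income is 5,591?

S = -301.54

MPC = (6448.08 − 5644.38)/(6182 − 5327) = 803.7/855 = 0.94
a = 5644.38 − 0.94(5327) = 5644.38 − 5007.38 = 637
C = 637 + 0.94(5591) = 5892.54
S = 5591 − 5892.54 = -301.54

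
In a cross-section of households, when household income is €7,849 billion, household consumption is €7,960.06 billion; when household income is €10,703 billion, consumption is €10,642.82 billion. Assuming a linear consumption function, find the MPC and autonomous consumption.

MPC = ΔC/ΔY = (10642.82 − 7960.06)/(10703 − 7849) = 2682.76/2854 = 0.94
a = C − MPC·Y = 7960.06 − 0.94(7849) = 7960.06 − 7378.06 = 582

MPC = 0.94; a = 582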